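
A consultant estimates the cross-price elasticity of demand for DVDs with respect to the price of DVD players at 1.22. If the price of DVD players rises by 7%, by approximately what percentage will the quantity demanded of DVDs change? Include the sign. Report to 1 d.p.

8.5%

%ΔQ ≈ ε × %ΔP of DVD players = 1.22 × (7%) = 8.5%.
Demand for DVDs rises by about 8.5%.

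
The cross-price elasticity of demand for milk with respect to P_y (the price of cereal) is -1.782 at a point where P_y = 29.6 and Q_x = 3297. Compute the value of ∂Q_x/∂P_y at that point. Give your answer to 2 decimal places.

-198.49

ε = (∂Q_x/∂P_y)·(P_y/Q_x) ⇒ ∂Q_x/∂P_y = ε·Q_x/P_y = -1.782 × 3297/29.6 ≈ -198.49.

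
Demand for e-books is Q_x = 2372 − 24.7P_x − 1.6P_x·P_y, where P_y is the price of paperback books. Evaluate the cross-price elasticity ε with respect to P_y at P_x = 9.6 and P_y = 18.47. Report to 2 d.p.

At P_x = 9.6 and P_y = 18.47: Q_x = 1851.181.
∂Q_x/∂P_y = -1.6P_x = -1.6(9.6) = -15.3600.
ε = (∂Q_x/∂P_y)(P_y/Q_x) = -15.3600 × (18.47/1851.181) ≈ -0.15.
ε < 0: complements.

-0.15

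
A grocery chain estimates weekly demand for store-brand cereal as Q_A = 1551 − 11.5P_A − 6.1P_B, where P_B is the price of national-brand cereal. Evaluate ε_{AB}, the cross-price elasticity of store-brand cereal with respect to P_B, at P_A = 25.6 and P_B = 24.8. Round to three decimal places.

At P_A = 25.6 and P_B = 24.8: Q_A = 1105.32.
∂Q_A/∂P_B = -6.1.
ε = (∂Q_A/∂P_B)(P_B/Q_A) = -6.1 × (24.8/1105.32) ≈ -0.137.

-0.137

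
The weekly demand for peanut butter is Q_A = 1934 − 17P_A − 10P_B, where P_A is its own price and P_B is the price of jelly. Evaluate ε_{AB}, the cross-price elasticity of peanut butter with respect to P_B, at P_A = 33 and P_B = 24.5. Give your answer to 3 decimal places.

-0.217

At P_A = 33 and P_B = 24.5: Q_A = 1128.
∂Q_A/∂P_B = -10.
ε = (∂Q_A/∂P_B)(P_B/Q_A) = -10 × (24.5/1128) ≈ -0.217.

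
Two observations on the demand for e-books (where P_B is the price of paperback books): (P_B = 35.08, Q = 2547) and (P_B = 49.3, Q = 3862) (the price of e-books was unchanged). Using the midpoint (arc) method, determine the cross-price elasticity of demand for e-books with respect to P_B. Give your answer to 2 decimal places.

1.22

ΔQ_A = 3862 − 2547 = 1315; ΔP_B = 49.3 − 35.08 = 14.22.
Midpoints: Q̄_A = 3204.5, P̄_B = 42.19.
ε = (ΔQ_A/Q̄_A)/(ΔP_B/P̄_B) = (1315/3204.5)/(14.22/42.19) ≈ 1.22.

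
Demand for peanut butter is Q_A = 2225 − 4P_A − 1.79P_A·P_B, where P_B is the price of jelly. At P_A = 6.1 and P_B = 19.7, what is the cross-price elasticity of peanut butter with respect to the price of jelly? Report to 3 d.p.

At P_A = 6.1 and P_B = 19.7: Q_A = 1985.496.
∂Q_A/∂P_B = -1.79P_A = -1.79(6.1) = -10.9190.
ε = (∂Q_A/∂P_B)(P_B/Q_A) = -10.9190 × (19.7/1985.496) ≈ -0.108.
ε < 0: complements.

-0.108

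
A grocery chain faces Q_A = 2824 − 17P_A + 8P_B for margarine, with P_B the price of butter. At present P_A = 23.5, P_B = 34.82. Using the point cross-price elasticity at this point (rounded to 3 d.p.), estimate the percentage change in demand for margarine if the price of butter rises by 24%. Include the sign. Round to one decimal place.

2.5%

At P_A = 23.5, P_B = 34.82: Q_A = 2703.06.
∂Q_A/∂P_B = 8.
ε = (∂Q_A/∂P_B)(P_B/Q_A) = 8.0000 × 34.82/2703.06 ≈ 0.103.
%ΔQ_A ≈ ε × %ΔP_B = 0.103 × (24%) = 2.5%.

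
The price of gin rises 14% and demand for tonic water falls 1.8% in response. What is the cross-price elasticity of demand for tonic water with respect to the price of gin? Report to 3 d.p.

-0.129

ε = (%ΔQ of tonic water) / (%ΔP of gin) = (-1.8%) / (14%) ≈ -0.129.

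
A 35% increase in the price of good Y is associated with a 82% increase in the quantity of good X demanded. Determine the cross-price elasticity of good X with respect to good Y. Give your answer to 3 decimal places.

2.343

ε = (%ΔQ of good X) / (%ΔP of good Y) = (82%) / (35%) ≈ 2.343.
Positive cross-price elasticity: substitutes.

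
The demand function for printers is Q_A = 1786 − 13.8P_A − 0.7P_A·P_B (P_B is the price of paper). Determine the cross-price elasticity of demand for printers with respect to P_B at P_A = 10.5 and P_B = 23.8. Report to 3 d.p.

-0.119

At P_A = 10.5 and P_B = 23.8: Q_A = 1466.17.
∂Q_A/∂P_B = -0.7P_A = -0.7(10.5) = -7.3500.
ε = (∂Q_A/∂P_B)(P_B/Q_A) = -7.3500 × (23.8/1466.17) ≈ -0.119.
ε < 0: complements.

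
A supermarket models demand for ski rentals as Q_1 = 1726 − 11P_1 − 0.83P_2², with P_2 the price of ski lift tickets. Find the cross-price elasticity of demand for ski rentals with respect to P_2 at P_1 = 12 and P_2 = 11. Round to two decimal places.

At P_1 = 12 and P_2 = 11: Q_1 = 1493.57.
∂Q_1/∂P_2 = -1.66P_2 = -1.66(11) = -18.2600.
ε = (∂Q_1/∂P_2)(P_2/Q_1) = -18.2600 × (11/1493.57) ≈ -0.13.

-0.13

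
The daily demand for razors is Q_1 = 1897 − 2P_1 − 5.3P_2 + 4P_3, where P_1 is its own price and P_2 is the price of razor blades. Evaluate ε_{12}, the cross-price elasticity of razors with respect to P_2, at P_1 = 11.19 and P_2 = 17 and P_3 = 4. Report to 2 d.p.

-0.05

At P_1 = 11.19 and P_2 = 17 and P_3 = 4: Q_1 = 1800.52.
∂Q_1/∂P_2 = -5.3.
ε = (∂Q_1/∂P_2)(P_2/Q_1) = -5.3 × (17/1800.52) ≈ -0.05.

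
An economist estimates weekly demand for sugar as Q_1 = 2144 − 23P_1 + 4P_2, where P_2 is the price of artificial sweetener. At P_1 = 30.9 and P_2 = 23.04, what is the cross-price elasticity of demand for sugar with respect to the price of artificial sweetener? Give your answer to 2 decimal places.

0.06

At P_1 = 30.9 and P_2 = 23.04: Q_1 = 1525.46.
∂Q_1/∂P_2 = 4.
ε = (∂Q_1/∂P_2)(P_2/Q_1) = 4 × (23.04/1525.46) ≈ 0.06.
Since ε > 0, sugar and artificial sweetener are substitutes.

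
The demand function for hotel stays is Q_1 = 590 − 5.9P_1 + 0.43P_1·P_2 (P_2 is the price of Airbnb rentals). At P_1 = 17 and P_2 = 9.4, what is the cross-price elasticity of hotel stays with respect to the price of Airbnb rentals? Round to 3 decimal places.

At P_1 = 17 and P_2 = 9.4: Q_1 = 558.414.
∂Q_1/∂P_2 = 0.43P_1 = 0.43(17) = 7.3100.
ε = (∂Q_1/∂P_2)(P_2/Q_1) = 7.3100 × (9.4/558.414) ≈ 0.123.
ε > 0: substitutes.

0.123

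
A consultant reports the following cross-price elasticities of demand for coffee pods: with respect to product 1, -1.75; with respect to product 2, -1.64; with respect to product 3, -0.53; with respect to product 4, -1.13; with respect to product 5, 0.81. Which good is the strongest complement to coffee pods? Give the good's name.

product 1

Complements have ε < 0. The most negative value is -1.75 (product 1).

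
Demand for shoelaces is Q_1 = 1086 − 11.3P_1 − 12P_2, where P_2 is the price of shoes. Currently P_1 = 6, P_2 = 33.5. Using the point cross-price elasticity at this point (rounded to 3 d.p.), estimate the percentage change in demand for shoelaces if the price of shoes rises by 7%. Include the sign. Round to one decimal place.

-4.6%

At P_1 = 6, P_2 = 33.5: Q_1 = 616.2.
∂Q_1/∂P_2 = -12.
ε = (∂Q_1/∂P_2)(P_2/Q_1) = -12.0000 × 33.5/616.2 ≈ -0.652.
%ΔQ_1 ≈ ε × %ΔP_2 = -0.652 × (7%) = -4.6%.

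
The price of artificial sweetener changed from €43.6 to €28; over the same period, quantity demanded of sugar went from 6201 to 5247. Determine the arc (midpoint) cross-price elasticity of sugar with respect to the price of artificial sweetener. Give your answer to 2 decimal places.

0.38

ΔQ_A = 5247 − 6201 = -954; ΔP_B = 28 − 43.6 = -15.6.
Midpoints: Q̄_A = 5724.0, P̄_B = 35.80.
ε = (ΔQ_A/Q̄_A)/(ΔP_B/P̄_B) = (-954/5724.0)/(-15.6/35.80) ≈ 0.38.
ε > 0: sugar and artificial sweetener are substitutes.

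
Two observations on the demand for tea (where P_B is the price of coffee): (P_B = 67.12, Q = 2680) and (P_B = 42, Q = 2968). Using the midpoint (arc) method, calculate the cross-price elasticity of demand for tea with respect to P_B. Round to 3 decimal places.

-0.222

ΔQ_A = 2968 − 2680 = 288; ΔP_B = 42 − 67.12 = -25.12.
Midpoints: Q̄_A = 2824.0, P̄_B = 54.56.
ε = (ΔQ_A/Q̄_A)/(ΔP_B/P̄_B) = (288/2824.0)/(-25.12/54.56) ≈ -0.222.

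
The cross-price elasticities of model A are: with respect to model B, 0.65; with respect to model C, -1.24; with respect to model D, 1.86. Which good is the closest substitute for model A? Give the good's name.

Substitutes have ε > 0. Among the positive values, 1.86 (model D) is largest.

model D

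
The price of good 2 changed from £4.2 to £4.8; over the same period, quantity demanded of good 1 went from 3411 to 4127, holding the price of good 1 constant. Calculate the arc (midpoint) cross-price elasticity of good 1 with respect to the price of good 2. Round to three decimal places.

ΔQ_1 = 4127 − 3411 = 716; ΔP_2 = 4.8 − 4.2 = 0.6.
Midpoints: Q̄_1 = 3769.0, P̄_2 = 4.50.
ε = (ΔQ_1/Q̄_1)/(ΔP_2/P̄_2) = (716/3769.0)/(0.6/4.50) ≈ 1.425.
ε > 0: good 1 and good 2 are substitutes.

1.425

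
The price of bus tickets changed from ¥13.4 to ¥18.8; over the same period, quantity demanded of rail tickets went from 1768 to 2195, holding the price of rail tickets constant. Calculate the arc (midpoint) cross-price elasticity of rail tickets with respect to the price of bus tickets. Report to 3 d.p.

ΔQ_A = 2195 − 1768 = 427; ΔP_B = 18.8 − 13.4 = 5.4.
Midpoints: Q̄_A = 1981.5, P̄_B = 16.10.
ε = (ΔQ_A/Q̄_A)/(ΔP_B/P̄_B) = (427/1981.5)/(5.4/16.10) ≈ 0.642.

0.642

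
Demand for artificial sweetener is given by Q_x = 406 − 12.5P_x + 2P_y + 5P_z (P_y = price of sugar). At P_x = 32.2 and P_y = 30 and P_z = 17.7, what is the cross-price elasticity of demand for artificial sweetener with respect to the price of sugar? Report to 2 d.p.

0.39

At P_x = 32.2 and P_y = 30 and P_z = 17.7: Q_x = 152.
∂Q_x/∂P_y = 2.
ε = (∂Q_x/∂P_y)(P_y/Q_x) = 2 × (30/152) ≈ 0.39.
Since ε > 0, artificial sweetener and sugar are substitutes.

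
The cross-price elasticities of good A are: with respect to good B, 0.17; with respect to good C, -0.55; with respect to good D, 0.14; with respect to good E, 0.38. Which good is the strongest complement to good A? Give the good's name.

good C

Complements have ε < 0. The most negative value is -0.55 (good C).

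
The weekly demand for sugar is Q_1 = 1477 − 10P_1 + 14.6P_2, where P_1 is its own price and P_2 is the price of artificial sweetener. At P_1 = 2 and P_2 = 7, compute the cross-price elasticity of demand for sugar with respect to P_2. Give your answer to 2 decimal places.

At P_1 = 2 and P_2 = 7: Q_1 = 1559.2.
∂Q_1/∂P_2 = 14.6.
ε = (∂Q_1/∂P_2)(P_2/Q_1) = 14.6 × (7/1559.2) ≈ 0.07.

0.07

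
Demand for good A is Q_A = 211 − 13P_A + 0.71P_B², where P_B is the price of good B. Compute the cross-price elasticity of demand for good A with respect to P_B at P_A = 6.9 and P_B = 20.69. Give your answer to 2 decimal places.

At P_A = 6.9 and P_B = 20.69: Q_A = 425.234.
∂Q_A/∂P_B = 1.42P_B = 1.42(20.69) = 29.3798.
ε = (∂Q_A/∂P_B)(P_B/Q_A) = 29.3798 × (20.69/425.234) ≈ 1.43.
ε > 0: substitutes.

1.43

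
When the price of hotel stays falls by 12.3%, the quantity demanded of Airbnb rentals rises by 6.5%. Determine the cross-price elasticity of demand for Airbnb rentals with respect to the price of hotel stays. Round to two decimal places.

ε = (%ΔQ of Airbnb rentals) / (%ΔP of hotel stays) = (6.5%) / (-12.3%) ≈ -0.53.

-0.53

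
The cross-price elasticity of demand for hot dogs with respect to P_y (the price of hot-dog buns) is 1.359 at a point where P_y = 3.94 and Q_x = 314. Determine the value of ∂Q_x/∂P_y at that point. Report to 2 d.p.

108.31

ε = (∂Q_x/∂P_y)·(P_y/Q_x) ⇒ ∂Q_x/∂P_y = ε·Q_x/P_y = 1.359 × 314/3.94 ≈ 108.31.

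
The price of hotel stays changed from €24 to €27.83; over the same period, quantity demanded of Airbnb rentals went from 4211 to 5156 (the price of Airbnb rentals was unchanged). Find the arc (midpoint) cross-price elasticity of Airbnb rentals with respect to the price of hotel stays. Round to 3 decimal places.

ΔQ_A = 5156 − 4211 = 945; ΔP_B = 27.83 − 24 = 3.83.
Midpoints: Q̄_A = 4683.5, P̄_B = 25.91.
ε = (ΔQ_A/Q̄_A)/(ΔP_B/P̄_B) = (945/4683.5)/(3.83/25.91) ≈ 1.365.

1.365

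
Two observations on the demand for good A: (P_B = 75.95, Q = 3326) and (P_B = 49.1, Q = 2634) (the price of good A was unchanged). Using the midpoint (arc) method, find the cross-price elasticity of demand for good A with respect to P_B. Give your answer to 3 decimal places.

ΔQ_A = 2634 − 3326 = -692; ΔP_B = 49.1 − 75.95 = -26.85.
Midpoints: Q̄_A = 2980.0, P̄_B = 62.53.
ε = (ΔQ_A/Q̄_A)/(ΔP_B/P̄_B) = (-692/2980.0)/(-26.85/62.53) ≈ 0.541.
ε > 0: good A and good B are substitutes.

0.541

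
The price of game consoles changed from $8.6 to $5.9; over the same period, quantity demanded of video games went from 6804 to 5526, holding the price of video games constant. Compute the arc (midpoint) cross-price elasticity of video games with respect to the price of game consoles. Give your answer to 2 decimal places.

0.56

ΔQ_A = 5526 − 6804 = -1278; ΔP_B = 5.9 − 8.6 = -2.7.
Midpoints: Q̄_A = 6165.0, P̄_B = 7.25.
ε = (ΔQ_A/Q̄_A)/(ΔP_B/P̄_B) = (-1278/6165.0)/(-2.7/7.25) ≈ 0.56.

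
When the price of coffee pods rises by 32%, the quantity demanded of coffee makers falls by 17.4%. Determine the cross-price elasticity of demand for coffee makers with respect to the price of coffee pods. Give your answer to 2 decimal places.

-0.54

ε = (%ΔQ of coffee makers) / (%ΔP of coffee pods) = (-17.4%) / (32%) ≈ -0.54.
Negative cross-price elasticity: complements.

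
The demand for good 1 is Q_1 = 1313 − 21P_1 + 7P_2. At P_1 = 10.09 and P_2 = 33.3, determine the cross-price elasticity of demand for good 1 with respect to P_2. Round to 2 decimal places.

At P_1 = 10.09 and P_2 = 33.3: Q_1 = 1334.21.
∂Q_1/∂P_2 = 7.
ε = (∂Q_1/∂P_2)(P_2/Q_1) = 7 × (33.3/1334.21) ≈ 0.17.

0.17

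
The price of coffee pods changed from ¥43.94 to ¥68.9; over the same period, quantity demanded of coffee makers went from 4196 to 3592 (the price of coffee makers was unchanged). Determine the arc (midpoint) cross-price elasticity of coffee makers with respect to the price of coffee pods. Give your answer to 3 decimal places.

ΔQ_A = 3592 − 4196 = -604; ΔP_B = 68.9 − 43.94 = 24.96.
Midpoints: Q̄_A = 3894.0, P̄_B = 56.42.
ε = (ΔQ_A/Q̄_A)/(ΔP_B/P̄_B) = (-604/3894.0)/(24.96/56.42) ≈ -0.351.
ε < 0: coffee makers and coffee pods are complements.

-0.351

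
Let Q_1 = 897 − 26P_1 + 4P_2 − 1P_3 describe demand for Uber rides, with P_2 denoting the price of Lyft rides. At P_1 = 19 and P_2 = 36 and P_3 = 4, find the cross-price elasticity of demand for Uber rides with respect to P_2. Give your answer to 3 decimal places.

At P_1 = 19 and P_2 = 36 and P_3 = 4: Q_1 = 543.
∂Q_1/∂P_2 = 4.
ε = (∂Q_1/∂P_2)(P_2/Q_1) = 4 × (36/543) ≈ 0.265.
Since ε > 0, Uber rides and Lyft rides are substitutes.

0.265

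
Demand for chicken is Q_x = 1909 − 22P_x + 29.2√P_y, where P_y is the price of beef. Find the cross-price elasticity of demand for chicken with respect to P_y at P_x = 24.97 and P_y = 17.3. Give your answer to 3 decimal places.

0.041

At P_x = 24.97 and P_y = 17.3: Q_x = 1481.112.
∂Q_x/∂P_y = 29.2/(2√P_y) = 29.2/(2√17.3) = 3.5102.
ε = (∂Q_x/∂P_y)(P_y/Q_x) = 3.5102 × (17.3/1481.112) ≈ 0.041.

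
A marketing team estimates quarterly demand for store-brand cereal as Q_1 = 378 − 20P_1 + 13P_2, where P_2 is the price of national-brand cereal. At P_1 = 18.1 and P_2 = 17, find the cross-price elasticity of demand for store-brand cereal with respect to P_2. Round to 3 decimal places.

0.932

At P_1 = 18.1 and P_2 = 17: Q_1 = 237.
∂Q_1/∂P_2 = 13.
ε = (∂Q_1/∂P_2)(P_2/Q_1) = 13 × (17/237) ≈ 0.932.
Since ε > 0, store-brand cereal and national-brand cereal are substitutes.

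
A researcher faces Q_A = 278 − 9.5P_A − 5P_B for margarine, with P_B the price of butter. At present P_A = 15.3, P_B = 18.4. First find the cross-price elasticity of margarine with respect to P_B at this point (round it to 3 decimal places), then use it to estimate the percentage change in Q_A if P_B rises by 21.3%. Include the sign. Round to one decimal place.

-48.2%

At P_A = 15.3, P_B = 18.4: Q_A = 40.65.
∂Q_A/∂P_B = -5.
ε = (∂Q_A/∂P_B)(P_B/Q_A) = -5.0000 × 18.4/40.65 ≈ -2.263.
%ΔQ_A ≈ ε × %ΔP_B = -2.263 × (21.3%) = -48.2%.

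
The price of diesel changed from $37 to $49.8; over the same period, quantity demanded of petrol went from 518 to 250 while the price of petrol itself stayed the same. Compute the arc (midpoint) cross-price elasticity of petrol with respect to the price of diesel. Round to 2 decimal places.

ΔQ_A = 250 − 518 = -268; ΔP_B = 49.8 − 37 = 12.8.
Midpoints: Q̄_A = 384.0, P̄_B = 43.40.
ε = (ΔQ_A/Q̄_A)/(ΔP_B/P̄_B) = (-268/384.0)/(12.8/43.40) ≈ -2.37.
ε < 0: petrol and diesel are complements.

-2.37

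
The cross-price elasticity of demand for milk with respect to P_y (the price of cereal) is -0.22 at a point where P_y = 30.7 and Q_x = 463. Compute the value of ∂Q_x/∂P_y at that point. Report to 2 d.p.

-3.32

ε = (∂Q_x/∂P_y)·(P_y/Q_x) ⇒ ∂Q_x/∂P_y = ε·Q_x/P_y = -0.22 × 463/30.7 ≈ -3.32.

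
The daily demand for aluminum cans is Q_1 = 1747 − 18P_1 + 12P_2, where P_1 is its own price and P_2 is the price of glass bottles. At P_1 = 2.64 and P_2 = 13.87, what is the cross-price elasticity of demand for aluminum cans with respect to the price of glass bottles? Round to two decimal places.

At P_1 = 2.64 and P_2 = 13.87: Q_1 = 1865.92.
∂Q_1/∂P_2 = 12.
ε = (∂Q_1/∂P_2)(P_2/Q_1) = 12 × (13.87/1865.92) ≈ 0.09.
Since ε > 0, aluminum cans and glass bottles are substitutes.

0.09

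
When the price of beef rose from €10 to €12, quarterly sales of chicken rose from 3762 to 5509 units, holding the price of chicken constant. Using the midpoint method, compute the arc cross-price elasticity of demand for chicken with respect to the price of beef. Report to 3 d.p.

2.073

ΔQ_A = 5509 − 3762 = 1747; ΔP_B = 12 − 10 = 2.
Midpoints: Q̄_A = 4635.5, P̄_B = 11.00.
ε = (ΔQ_A/Q̄_A)/(ΔP_B/P̄_B) = (1747/4635.5)/(2/11.00) ≈ 2.073.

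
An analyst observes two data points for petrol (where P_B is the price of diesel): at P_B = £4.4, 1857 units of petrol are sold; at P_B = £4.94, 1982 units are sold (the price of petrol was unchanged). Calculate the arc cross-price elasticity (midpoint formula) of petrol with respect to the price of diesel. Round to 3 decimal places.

ΔQ_A = 1982 − 1857 = 125; ΔP_B = 4.94 − 4.4 = 0.54.
Midpoints: Q̄_A = 1919.5, P̄_B = 4.67.
ε = (ΔQ_A/Q̄_A)/(ΔP_B/P̄_B) = (125/1919.5)/(0.54/4.67) ≈ 0.563.
ε > 0: petrol and diesel are substitutes.

0.563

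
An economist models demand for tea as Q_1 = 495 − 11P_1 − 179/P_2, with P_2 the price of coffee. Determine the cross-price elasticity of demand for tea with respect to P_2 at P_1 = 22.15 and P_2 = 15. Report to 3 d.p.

0.050

At P_1 = 22.15 and P_2 = 15: Q_1 = 239.417.
∂Q_1/∂P_2 = 179/P_2² = 0.7956.
ε = (∂Q_1/∂P_2)(P_2/Q_1) = 0.7956 × (15/239.417) ≈ 0.050.
ε > 0: substitutes.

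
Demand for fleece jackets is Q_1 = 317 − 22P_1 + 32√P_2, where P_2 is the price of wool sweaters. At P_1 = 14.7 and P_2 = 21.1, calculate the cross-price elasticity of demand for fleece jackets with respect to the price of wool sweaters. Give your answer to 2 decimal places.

At P_1 = 14.7 and P_2 = 21.1: Q_1 = 140.591.
∂Q_1/∂P_2 = 32/(2√P_2) = 32/(2√21.1) = 3.4832.
ε = (∂Q_1/∂P_2)(P_2/Q_1) = 3.4832 × (21.1/140.591) ≈ 0.52.

0.52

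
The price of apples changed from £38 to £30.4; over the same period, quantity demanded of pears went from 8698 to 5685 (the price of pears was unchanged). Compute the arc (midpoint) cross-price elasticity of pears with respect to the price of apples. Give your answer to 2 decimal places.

1.89

ΔQ_A = 5685 − 8698 = -3013; ΔP_B = 30.4 − 38 = -7.6.
Midpoints: Q̄_A = 7191.5, P̄_B = 34.20.
ε = (ΔQ_A/Q̄_A)/(ΔP_B/P̄_B) = (-3013/7191.5)/(-7.6/34.20) ≈ 1.89.
ε > 0: pears and apples are substitutes.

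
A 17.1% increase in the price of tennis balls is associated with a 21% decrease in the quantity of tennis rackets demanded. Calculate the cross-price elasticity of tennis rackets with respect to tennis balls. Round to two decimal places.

-1.23

ε = (%ΔQ of tennis rackets) / (%ΔP of tennis balls) = (-21%) / (17.1%) ≈ -1.23.
Negative cross-price elasticity: complements.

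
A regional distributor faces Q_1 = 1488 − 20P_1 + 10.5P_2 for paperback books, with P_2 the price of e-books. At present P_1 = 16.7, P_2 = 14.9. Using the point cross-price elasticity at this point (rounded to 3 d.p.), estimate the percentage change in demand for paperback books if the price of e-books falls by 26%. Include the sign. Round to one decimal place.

-3.1%

At P_1 = 16.7, P_2 = 14.9: Q_1 = 1310.45.
∂Q_1/∂P_2 = 10.5.
ε = (∂Q_1/∂P_2)(P_2/Q_1) = 10.5000 × 14.9/1310.45 ≈ 0.119.
%ΔQ_1 ≈ ε × %ΔP_2 = 0.119 × (-26%) = -3.1%.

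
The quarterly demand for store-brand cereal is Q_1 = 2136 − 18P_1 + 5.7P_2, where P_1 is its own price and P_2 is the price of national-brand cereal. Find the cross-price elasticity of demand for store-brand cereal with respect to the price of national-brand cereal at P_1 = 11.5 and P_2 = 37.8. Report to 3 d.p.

At P_1 = 11.5 and P_2 = 37.8: Q_1 = 2144.46.
∂Q_1/∂P_2 = 5.7.
ε = (∂Q_1/∂P_2)(P_2/Q_1) = 5.7 × (37.8/2144.46) ≈ 0.100.

0.100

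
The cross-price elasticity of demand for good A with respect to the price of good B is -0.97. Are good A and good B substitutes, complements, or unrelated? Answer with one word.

ε = -0.97 < 0, so a higher price of good B lowers demand for good A: complements.

complements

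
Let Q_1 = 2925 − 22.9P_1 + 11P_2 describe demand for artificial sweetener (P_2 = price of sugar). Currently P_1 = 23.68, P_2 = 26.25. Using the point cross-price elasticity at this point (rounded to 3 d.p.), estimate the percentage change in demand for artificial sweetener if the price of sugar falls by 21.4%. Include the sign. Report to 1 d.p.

-2.3%

At P_1 = 23.68, P_2 = 26.25: Q_1 = 2671.478.
∂Q_1/∂P_2 = 11.
ε = (∂Q_1/∂P_2)(P_2/Q_1) = 11.0000 × 26.25/2671.478 ≈ 0.108.
%ΔQ_1 ≈ ε × %ΔP_2 = 0.108 × (-21.4%) = -2.3%.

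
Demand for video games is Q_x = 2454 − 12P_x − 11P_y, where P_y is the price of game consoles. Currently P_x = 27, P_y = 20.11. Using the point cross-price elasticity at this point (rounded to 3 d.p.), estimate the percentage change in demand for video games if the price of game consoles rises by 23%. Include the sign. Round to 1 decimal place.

-2.7%

At P_x = 27, P_y = 20.11: Q_x = 1908.79.
∂Q_x/∂P_y = -11.
ε = (∂Q_x/∂P_y)(P_y/Q_x) = -11.0000 × 20.11/1908.79 ≈ -0.116.
%ΔQ_x ≈ ε × %ΔP_y = -0.116 × (23%) = -2.7%.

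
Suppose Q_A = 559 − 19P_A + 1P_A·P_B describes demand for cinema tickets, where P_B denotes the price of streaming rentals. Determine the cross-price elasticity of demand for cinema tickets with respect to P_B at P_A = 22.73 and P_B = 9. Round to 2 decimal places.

At P_A = 22.73 and P_B = 9: Q_A = 331.7.
∂Q_A/∂P_B = 1P_A = 1(22.73) = 22.7300.
ε = (∂Q_A/∂P_B)(P_B/Q_A) = 22.7300 × (9/331.7) ≈ 0.62.

0.62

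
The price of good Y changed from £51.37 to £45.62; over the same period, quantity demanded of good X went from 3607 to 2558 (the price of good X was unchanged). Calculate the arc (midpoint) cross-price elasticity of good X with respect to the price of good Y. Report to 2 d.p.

ΔQ_X = 2558 − 3607 = -1049; ΔP_Y = 45.62 − 51.37 = -5.75.
Midpoints: Q̄_X = 3082.5, P̄_Y = 48.49.
ε = (ΔQ_X/Q̄_X)/(ΔP_Y/P̄_Y) = (-1049/3082.5)/(-5.75/48.49) ≈ 2.87.

2.87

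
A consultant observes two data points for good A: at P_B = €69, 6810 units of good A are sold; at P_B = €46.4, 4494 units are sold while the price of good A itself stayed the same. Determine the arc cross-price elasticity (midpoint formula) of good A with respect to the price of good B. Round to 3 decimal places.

1.046

ΔQ_A = 4494 − 6810 = -2316; ΔP_B = 46.4 − 69 = -22.6.
Midpoints: Q̄_A = 5652.0, P̄_B = 57.70.
ε = (ΔQ_A/Q̄_A)/(ΔP_B/P̄_B) = (-2316/5652.0)/(-22.6/57.70) ≈ 1.046.
ε > 0: good A and good B are substitutes.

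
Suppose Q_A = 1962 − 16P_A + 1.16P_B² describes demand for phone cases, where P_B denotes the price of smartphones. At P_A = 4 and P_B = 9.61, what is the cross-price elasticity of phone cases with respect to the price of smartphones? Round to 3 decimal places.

0.107

At P_A = 4 and P_B = 9.61: Q_A = 2005.128.
∂Q_A/∂P_B = 2.32P_B = 2.32(9.61) = 22.2952.
ε = (∂Q_A/∂P_B)(P_B/Q_A) = 22.2952 × (9.61/2005.128) ≈ 0.107.
ε > 0: substitutes.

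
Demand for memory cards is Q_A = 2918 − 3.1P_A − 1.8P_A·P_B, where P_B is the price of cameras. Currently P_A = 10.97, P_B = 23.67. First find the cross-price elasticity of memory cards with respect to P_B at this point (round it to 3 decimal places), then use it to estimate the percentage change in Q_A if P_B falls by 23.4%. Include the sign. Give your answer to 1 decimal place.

At P_A = 10.97, P_B = 23.67: Q_A = 2416.605.
∂Q_A/∂P_B = -1.8P_A = -19.7460.
ε = (∂Q_A/∂P_B)(P_B/Q_A) = -19.7460 × 23.67/2416.605 ≈ -0.193.
%ΔQ_A ≈ ε × %ΔP_B = -0.193 × (-23.4%) = 4.5%.

4.5%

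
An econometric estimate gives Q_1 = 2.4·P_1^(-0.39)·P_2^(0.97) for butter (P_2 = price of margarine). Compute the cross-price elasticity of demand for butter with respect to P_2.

In a log-linear (constant-elasticity) demand function, the coefficient on the exponent of P_2 is the cross-price elasticity.
ε = 0.97. Positive, so butter and margarine are substitutes.

0.97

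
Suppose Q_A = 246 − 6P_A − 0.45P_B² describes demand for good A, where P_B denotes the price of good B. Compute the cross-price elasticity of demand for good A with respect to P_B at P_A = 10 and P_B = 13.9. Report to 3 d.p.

-1.755

At P_A = 10 and P_B = 13.9: Q_A = 99.055.
∂Q_A/∂P_B = -0.9P_B = -0.9(13.9) = -12.5100.
ε = (∂Q_A/∂P_B)(P_B/Q_A) = -12.5100 × (13.9/99.055) ≈ -1.755.
ε < 0: complements.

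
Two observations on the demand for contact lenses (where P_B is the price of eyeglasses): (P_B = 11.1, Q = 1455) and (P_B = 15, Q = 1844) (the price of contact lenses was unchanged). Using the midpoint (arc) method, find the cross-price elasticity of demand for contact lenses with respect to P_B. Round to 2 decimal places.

ΔQ_A = 1844 − 1455 = 389; ΔP_B = 15 − 11.1 = 3.9.
Midpoints: Q̄_A = 1649.5, P̄_B = 13.05.
ε = (ΔQ_A/Q̄_A)/(ΔP_B/P̄_B) = (389/1649.5)/(3.9/13.05) ≈ 0.79.
ε > 0: contact lenses and eyeglasses are substitutes.

0.79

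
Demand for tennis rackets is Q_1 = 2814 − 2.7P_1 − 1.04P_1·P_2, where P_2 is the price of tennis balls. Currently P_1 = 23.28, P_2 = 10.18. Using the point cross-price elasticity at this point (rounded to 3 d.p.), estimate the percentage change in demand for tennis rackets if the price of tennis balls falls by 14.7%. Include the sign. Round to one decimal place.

1.4%

At P_1 = 23.28, P_2 = 10.18: Q_1 = 2504.674.
∂Q_1/∂P_2 = -1.04P_1 = -24.2112.
ε = (∂Q_1/∂P_2)(P_2/Q_1) = -24.2112 × 10.18/2504.674 ≈ -0.098.
%ΔQ_1 ≈ ε × %ΔP_2 = -0.098 × (-14.7%) = 1.4%.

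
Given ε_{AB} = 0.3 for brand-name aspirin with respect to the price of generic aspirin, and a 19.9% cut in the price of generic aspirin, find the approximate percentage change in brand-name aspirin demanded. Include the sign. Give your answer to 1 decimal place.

-6.0%

%ΔQ ≈ ε × %ΔP of generic aspirin = 0.3 × (-19.9%) = -6.0%.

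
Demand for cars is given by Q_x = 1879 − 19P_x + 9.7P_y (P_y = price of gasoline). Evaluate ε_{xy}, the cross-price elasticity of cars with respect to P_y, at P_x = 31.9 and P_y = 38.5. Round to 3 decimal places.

At P_x = 31.9 and P_y = 38.5: Q_x = 1646.35.
∂Q_x/∂P_y = 9.7.
ε = (∂Q_x/∂P_y)(P_y/Q_x) = 9.7 × (38.5/1646.35) ≈ 0.227.

0.227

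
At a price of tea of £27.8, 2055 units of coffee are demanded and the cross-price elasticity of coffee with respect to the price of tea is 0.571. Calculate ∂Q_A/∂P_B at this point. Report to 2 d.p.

ε = (∂Q_A/∂P_B)·(P_B/Q_A) ⇒ ∂Q_A/∂P_B = ε·Q_A/P_B = 0.571 × 2055/27.8 ≈ 42.21.

42.21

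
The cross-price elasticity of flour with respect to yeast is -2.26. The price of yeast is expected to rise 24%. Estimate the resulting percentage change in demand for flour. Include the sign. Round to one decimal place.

-54.2%

%ΔQ ≈ ε × %ΔP of yeast = -2.26 × (24%) = -54.2%.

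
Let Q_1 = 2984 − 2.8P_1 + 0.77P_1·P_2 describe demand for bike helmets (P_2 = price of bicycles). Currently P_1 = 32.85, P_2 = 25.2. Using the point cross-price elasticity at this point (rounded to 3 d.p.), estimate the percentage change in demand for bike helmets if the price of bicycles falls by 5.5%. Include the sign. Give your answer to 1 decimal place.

At P_1 = 32.85, P_2 = 25.2: Q_1 = 3529.441.
∂Q_1/∂P_2 = 0.77P_1 = 25.2945.
ε = (∂Q_1/∂P_2)(P_2/Q_1) = 25.2945 × 25.2/3529.441 ≈ 0.181.
%ΔQ_1 ≈ ε × %ΔP_2 = 0.181 × (-5.5%) = -1.0%.

-1.0%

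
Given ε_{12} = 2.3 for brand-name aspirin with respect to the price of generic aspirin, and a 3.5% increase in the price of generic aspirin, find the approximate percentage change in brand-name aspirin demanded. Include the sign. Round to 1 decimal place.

8.1%

%ΔQ ≈ ε × %ΔP of generic aspirin = 2.3 × (3.5%) = 8.1%.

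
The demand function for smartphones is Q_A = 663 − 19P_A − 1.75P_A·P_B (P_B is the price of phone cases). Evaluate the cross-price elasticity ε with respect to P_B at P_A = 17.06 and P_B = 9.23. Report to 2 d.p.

At P_A = 17.06 and P_B = 9.23: Q_A = 63.298.
∂Q_A/∂P_B = -1.75P_A = -1.75(17.06) = -29.8550.
ε = (∂Q_A/∂P_B)(P_B/Q_A) = -29.8550 × (9.23/63.298) ≈ -4.35.

-4.35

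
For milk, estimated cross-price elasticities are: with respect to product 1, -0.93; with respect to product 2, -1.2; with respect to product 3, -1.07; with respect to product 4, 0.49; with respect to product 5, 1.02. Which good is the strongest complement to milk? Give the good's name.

Complements have ε < 0. The most negative value is -1.2 (product 2).

product 2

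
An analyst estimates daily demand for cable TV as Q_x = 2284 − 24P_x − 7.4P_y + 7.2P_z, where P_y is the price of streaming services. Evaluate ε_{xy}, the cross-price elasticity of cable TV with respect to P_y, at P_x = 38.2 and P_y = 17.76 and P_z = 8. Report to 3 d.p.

At P_x = 38.2 and P_y = 17.76 and P_z = 8: Q_x = 1293.376.
∂Q_x/∂P_y = -7.4.
ε = (∂Q_x/∂P_y)(P_y/Q_x) = -7.4 × (17.76/1293.376) ≈ -0.102.
Since ε < 0, cable TV and streaming services are complements.

-0.102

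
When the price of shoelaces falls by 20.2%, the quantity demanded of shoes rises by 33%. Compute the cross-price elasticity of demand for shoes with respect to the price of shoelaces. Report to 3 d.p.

ε = (%ΔQ of shoes) / (%ΔP of shoelaces) = (33%) / (-20.2%) ≈ -1.634.
Negative cross-price elasticity: complements.

-1.634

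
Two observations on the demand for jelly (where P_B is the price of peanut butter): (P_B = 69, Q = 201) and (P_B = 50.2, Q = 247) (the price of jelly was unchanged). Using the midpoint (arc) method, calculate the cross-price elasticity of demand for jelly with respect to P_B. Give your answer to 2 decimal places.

-0.65

ΔQ_A = 247 − 201 = 46; ΔP_B = 50.2 − 69 = -18.8.
Midpoints: Q̄_A = 224.0, P̄_B = 59.60.
ε = (ΔQ_A/Q̄_A)/(ΔP_B/P̄_B) = (46/224.0)/(-18.8/59.60) ≈ -0.65.
ε < 0: jelly and peanut butter are complements.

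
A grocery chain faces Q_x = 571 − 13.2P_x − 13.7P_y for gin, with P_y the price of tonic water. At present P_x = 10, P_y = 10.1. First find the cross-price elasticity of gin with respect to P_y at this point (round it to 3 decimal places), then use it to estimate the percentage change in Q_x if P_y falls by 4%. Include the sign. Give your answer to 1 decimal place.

At P_x = 10, P_y = 10.1: Q_x = 300.63.
∂Q_x/∂P_y = -13.7.
ε = (∂Q_x/∂P_y)(P_y/Q_x) = -13.7000 × 10.1/300.63 ≈ -0.460.
%ΔQ_x ≈ ε × %ΔP_y = -0.460 × (-4%) = 1.8%.

1.8%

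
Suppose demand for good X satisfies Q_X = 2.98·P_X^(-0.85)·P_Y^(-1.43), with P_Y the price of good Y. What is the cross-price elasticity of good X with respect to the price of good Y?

-1.43

In a log-linear (constant-elasticity) demand function, the coefficient on the exponent of P_Y is the cross-price elasticity.
ε = -1.43. Negative, so good X and good Y are complements.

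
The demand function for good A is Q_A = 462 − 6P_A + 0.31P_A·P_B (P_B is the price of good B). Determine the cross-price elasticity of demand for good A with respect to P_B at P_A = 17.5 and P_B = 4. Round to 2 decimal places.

At P_A = 17.5 and P_B = 4: Q_A = 378.7.
∂Q_A/∂P_B = 0.31P_A = 0.31(17.5) = 5.4250.
ε = (∂Q_A/∂P_B)(P_B/Q_A) = 5.4250 × (4/378.7) ≈ 0.06.
ε > 0: substitutes.

0.06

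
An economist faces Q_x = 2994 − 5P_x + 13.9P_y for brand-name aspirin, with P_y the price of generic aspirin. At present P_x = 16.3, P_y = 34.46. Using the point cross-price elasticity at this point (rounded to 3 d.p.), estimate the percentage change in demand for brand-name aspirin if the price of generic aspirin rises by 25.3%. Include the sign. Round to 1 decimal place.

3.6%

At P_x = 16.3, P_y = 34.46: Q_x = 3391.494.
∂Q_x/∂P_y = 13.9.
ε = (∂Q_x/∂P_y)(P_y/Q_x) = 13.9000 × 34.46/3391.494 ≈ 0.141.
%ΔQ_x ≈ ε × %ΔP_y = 0.141 × (25.3%) = 3.6%.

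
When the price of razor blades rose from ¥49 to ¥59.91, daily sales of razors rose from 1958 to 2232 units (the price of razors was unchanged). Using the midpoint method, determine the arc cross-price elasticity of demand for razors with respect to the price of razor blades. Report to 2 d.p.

ΔQ_A = 2232 − 1958 = 274; ΔP_B = 59.91 − 49 = 10.91.
Midpoints: Q̄_A = 2095.0, P̄_B = 54.45.
ε = (ΔQ_A/Q̄_A)/(ΔP_B/P̄_B) = (274/2095.0)/(10.91/54.45) ≈ 0.65.
ε > 0: razors and razor blades are substitutes.

0.65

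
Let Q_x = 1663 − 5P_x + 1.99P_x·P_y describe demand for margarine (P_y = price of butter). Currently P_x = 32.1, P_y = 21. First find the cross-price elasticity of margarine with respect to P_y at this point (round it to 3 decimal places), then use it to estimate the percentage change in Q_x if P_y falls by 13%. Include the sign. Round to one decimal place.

At P_x = 32.1, P_y = 21: Q_x = 2843.959.
∂Q_x/∂P_y = 1.99P_x = 63.8790.
ε = (∂Q_x/∂P_y)(P_y/Q_x) = 63.8790 × 21/2843.959 ≈ 0.472.
%ΔQ_x ≈ ε × %ΔP_y = 0.472 × (-13%) = -6.1%.

-6.1%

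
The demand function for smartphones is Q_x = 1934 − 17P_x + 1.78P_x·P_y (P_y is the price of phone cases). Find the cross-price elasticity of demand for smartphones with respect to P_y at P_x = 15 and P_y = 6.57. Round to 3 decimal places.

0.095

At P_x = 15 and P_y = 6.57: Q_x = 1854.419.
∂Q_x/∂P_y = 1.78P_x = 1.78(15) = 26.7000.
ε = (∂Q_x/∂P_y)(P_y/Q_x) = 26.7000 × (6.57/1854.419) ≈ 0.095.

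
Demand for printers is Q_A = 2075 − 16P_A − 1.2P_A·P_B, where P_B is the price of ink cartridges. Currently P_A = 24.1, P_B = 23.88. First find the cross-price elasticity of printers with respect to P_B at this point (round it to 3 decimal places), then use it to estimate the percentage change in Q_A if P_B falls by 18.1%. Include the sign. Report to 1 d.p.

12.5%

At P_A = 24.1, P_B = 23.88: Q_A = 998.790.
∂Q_A/∂P_B = -1.2P_A = -28.9200.
ε = (∂Q_A/∂P_B)(P_B/Q_A) = -28.9200 × 23.88/998.790 ≈ -0.691.
%ΔQ_A ≈ ε × %ΔP_B = -0.691 × (-18.1%) = 12.5%.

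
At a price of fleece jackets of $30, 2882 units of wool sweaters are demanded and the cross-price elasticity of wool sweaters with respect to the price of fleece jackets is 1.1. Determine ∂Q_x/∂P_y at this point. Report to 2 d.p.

105.67

ε = (∂Q_x/∂P_y)·(P_y/Q_x) ⇒ ∂Q_x/∂P_y = ε·Q_x/P_y = 1.1 × 2882/30 ≈ 105.67.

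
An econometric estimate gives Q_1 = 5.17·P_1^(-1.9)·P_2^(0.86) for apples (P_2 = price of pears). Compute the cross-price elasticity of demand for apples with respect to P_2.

0.86

In a log-linear (constant-elasticity) demand function, the coefficient on the exponent of P_2 is the cross-price elasticity.
ε = 0.86. Positive, so apples and pears are substitutes.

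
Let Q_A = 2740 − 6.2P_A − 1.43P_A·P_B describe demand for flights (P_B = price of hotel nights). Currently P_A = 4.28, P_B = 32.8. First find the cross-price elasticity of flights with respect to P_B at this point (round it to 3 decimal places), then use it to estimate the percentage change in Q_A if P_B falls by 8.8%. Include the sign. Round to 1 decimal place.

0.7%

At P_A = 4.28, P_B = 32.8: Q_A = 2512.715.
∂Q_A/∂P_B = -1.43P_A = -6.1204.
ε = (∂Q_A/∂P_B)(P_B/Q_A) = -6.1204 × 32.8/2512.715 ≈ -0.080.
%ΔQ_A ≈ ε × %ΔP_B = -0.080 × (-8.8%) = 0.7%.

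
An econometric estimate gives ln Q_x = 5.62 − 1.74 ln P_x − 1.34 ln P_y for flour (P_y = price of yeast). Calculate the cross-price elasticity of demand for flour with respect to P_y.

-1.34

In a log-linear (constant-elasticity) demand function, the coefficient on ln P_y is the cross-price elasticity.
ε = -1.34. Negative, so flour and yeast are complements.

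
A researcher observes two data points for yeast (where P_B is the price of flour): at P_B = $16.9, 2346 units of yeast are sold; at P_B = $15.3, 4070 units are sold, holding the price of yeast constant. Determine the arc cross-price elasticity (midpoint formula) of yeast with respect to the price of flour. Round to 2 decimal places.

-5.41

ΔQ_A = 4070 − 2346 = 1724; ΔP_B = 15.3 − 16.9 = -1.6.
Midpoints: Q̄_A = 3208.0, P̄_B = 16.10.
ε = (ΔQ_A/Q̄_A)/(ΔP_B/P̄_B) = (1724/3208.0)/(-1.6/16.10) ≈ -5.41.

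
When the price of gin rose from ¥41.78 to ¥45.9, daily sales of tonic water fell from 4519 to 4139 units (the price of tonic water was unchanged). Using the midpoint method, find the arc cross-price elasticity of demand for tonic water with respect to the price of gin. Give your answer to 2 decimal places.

-0.93

ΔQ_A = 4139 − 4519 = -380; ΔP_B = 45.9 − 41.78 = 4.12.
Midpoints: Q̄_A = 4329.0, P̄_B = 43.84.
ε = (ΔQ_A/Q̄_A)/(ΔP_B/P̄_B) = (-380/4329.0)/(4.12/43.84) ≈ -0.93.
ε < 0: tonic water and gin are complements.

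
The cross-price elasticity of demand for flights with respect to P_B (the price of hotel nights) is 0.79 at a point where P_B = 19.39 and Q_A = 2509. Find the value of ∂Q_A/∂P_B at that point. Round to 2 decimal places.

ε = (∂Q_A/∂P_B)·(P_B/Q_A) ⇒ ∂Q_A/∂P_B = ε·Q_A/P_B = 0.79 × 2509/19.39 ≈ 102.22.

102.22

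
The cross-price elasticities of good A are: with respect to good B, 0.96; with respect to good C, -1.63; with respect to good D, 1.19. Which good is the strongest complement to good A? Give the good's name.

good C

Complements have ε < 0. The most negative value is -1.63 (good C).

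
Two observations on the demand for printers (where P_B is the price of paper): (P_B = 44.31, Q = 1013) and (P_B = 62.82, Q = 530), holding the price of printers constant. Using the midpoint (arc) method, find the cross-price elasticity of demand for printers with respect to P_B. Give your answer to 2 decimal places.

ΔQ_A = 530 − 1013 = -483; ΔP_B = 62.82 − 44.31 = 18.51.
Midpoints: Q̄_A = 771.5, P̄_B = 53.56.
ε = (ΔQ_A/Q̄_A)/(ΔP_B/P̄_B) = (-483/771.5)/(18.51/53.56) ≈ -1.81.

-1.81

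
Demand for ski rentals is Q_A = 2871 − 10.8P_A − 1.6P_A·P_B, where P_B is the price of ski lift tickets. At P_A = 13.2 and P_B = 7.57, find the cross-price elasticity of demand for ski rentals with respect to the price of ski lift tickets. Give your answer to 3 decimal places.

-0.062

At P_A = 13.2 and P_B = 7.57: Q_A = 2568.562.
∂Q_A/∂P_B = -1.6P_A = -1.6(13.2) = -21.1200.
ε = (∂Q_A/∂P_B)(P_B/Q_A) = -21.1200 × (7.57/2568.562) ≈ -0.062.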